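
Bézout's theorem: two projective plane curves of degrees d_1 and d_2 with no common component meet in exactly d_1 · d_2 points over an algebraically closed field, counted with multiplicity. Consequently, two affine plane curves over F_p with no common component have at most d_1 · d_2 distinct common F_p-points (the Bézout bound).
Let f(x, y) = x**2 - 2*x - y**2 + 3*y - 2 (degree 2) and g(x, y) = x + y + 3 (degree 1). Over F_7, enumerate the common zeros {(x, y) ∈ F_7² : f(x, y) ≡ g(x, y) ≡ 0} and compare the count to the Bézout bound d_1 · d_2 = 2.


Common zeros: {(2, 2)}; count = 1; Bézout bound = 2.

deg(f) = 2, deg(g) = 1, so Bézout bound = 2.
Scan x ∈ F_7. For each x, list the y ∈ F_7 with f(x, y) ≡ 0 and those with g(x, y) ≡ 0 (mod 7); the common zeros in that column are the intersection.
  x = 0: f ≡ 0 at y ∈ {1, 2}; g ≡ 0 at y ∈ {4}; common: ∅.
  x = 1: f ≡ 0 at y ∈ {4, 6}; g ≡ 0 at y ∈ {3}; common: ∅.
  x = 2: f ≡ 0 at y ∈ {1, 2}; g ≡ 0 at y ∈ {2}; common: {2}.
  x = 3: f ≡ 0 at y ∈ ∅; g ≡ 0 at y ∈ {1}; common: ∅.
  x = 4: f ≡ 0 at y ∈ ∅; g ≡ 0 at y ∈ {0}; common: ∅.
  x = 5: f ≡ 0 at y ∈ ∅; g ≡ 0 at y ∈ {6}; common: ∅.
  x = 6: f ≡ 0 at y ∈ ∅; g ≡ 0 at y ∈ {5}; common: ∅.
Collecting: common zeros = {(2, 2)}, so the count is 1.
Comparison with the Bézout bound: 1 ≤ 2 = deg(f)·deg(g), as expected for curves with no common component (the affine F_7-count falls short of the bound because intersections may lie at infinity, over extension fields, or carry multiplicity).


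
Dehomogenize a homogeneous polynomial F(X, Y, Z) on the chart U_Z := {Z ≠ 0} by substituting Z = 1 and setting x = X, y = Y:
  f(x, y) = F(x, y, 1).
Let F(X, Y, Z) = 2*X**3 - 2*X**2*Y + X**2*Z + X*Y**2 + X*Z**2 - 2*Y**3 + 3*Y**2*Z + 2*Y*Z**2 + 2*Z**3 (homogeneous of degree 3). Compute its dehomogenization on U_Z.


f(x, y) = 2*x**3 - 2*x**2*y + x**2 + x*y**2 + x - 2*y**3 + 3*y**2 + 2*y + 2

On U_Z we set Z = 1. Each monomial c·X^i·Y^j·Z^k in F becomes c·x^i·y^j·1^k = c·x^i·y^j.
Substituting Z = 1: F(X, Y, 1) = 2*x**3 - 2*x**2*y + x**2 + x*y**2 + x - 2*y**3 + 3*y**2 + 2*y + 2.
Note: deg(f) ≤ deg(F) = 3; strict inequality happens when F is divisible by Z (lost terms).


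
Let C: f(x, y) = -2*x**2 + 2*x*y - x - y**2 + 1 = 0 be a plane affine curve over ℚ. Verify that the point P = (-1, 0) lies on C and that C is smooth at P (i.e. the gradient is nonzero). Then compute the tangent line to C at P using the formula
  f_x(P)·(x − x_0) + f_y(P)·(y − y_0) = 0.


Tangent line at P: 3*x - 2*y + 3 = 0.

Step 1: f(-1, 0) = 0, so P lies on C.
Step 2: partial derivatives
  f_x(x, y) = -4*x + 2*y - 1, f_y(x, y) = 2*x - 2*y.
  f_x(P) = 3, f_y(P) = -2 (gradient nonzero, so P is smooth).
Step 3: tangent line at P: 3·(x − -1) + -2·(y − 0) = 0.
Expanding: 3*x - 2*y + 3 = 0.


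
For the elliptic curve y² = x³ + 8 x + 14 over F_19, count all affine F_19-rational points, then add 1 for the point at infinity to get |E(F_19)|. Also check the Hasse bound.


Affine points = {(1, 2), (1, 17), (2, 0), (8, 1), (8, 18), (9, 6), (9, 13), (10, 7), (10, 12), (13, 4), (13, 15), (14, 1), (14, 18), (16, 1), (16, 18), (17, 3), (17, 16), (18, 9), (18, 10)}; affine count = 19; |E(F_19)| = 20.

Discriminant check: Δ ∝ 4a³ + 27b² = 4·8³ + 27·14² = 4·512 + 27·196 ≡ 6 (mod 19). Nonzero ⇒ E is nonsingular.
For each x ∈ F_19, compute rhs = x³ + 8·x + 14 mod 19, then count y ∈ F_19 with y² ≡ rhs.
  x = 0: rhs = 14, matching y values: none (0 points).
  x = 1: rhs = 4, matching y values: 2, 17 (2 points).
  x = 2: rhs = 0, matching y values: 0 (1 points).
  x = 3: rhs = 8, matching y values: none (0 points).
  x = 4: rhs = 15, matching y values: none (0 points).
  x = 5: rhs = 8, matching y values: none (0 points).
  x = 6: rhs = 12, matching y values: none (0 points).
  x = 7: rhs = 14, matching y values: none (0 points).
  x = 8: rhs = 1, matching y values: 1, 18 (2 points).
  x = 9: rhs = 17, matching y values: 6, 13 (2 points).
  x = 10: rhs = 11, matching y values: 7, 12 (2 points).
  x = 11: rhs = 8, matching y values: none (0 points).
  x = 12: rhs = 14, matching y values: none (0 points).
  x = 13: rhs = 16, matching y values: 4, 15 (2 points).
  x = 14: rhs = 1, matching y values: 1, 18 (2 points).
  x = 15: rhs = 13, matching y values: none (0 points).
  x = 16: rhs = 1, matching y values: 1, 18 (2 points).
  x = 17: rhs = 9, matching y values: 3, 16 (2 points).
  x = 18: rhs = 5, matching y values: 9, 10 (2 points).
Total affine count: 19.
Full point count |E(F_19)| = 19 + 1 = 20.
Hasse bound: |20 − (19+1)| = |0| = 0 ≤ 2√19 ≈ 8.7178 ✓.


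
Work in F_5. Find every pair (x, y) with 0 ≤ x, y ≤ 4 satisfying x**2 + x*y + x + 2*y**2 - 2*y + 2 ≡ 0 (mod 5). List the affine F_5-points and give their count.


Affine F_5-points: {(1, 1), (1, 2), (2, 1), (2, 4), (3, 3), (3, 4)}; count = 6.

For each of the 25 pairs (x, y) ∈ F_5², evaluate f(x, y) mod 5. Record the zeros.
  x = 0: [0↦2, 1↦2, 2↦1, 3↦4, 4↦1]  zeros at y ∈ ∅
  x = 1: [0↦4, 1↦0, 2↦0, 3↦4, 4↦2]  zeros at y ∈ {1, 2}
  x = 2: [0↦3, 1↦0, 2↦1, 3↦1, 4↦0]  zeros at y ∈ {1, 4}
  x = 3: [0↦4, 1↦2, 2↦4, 3↦0, 4↦0]  zeros at y ∈ {3, 4}
  x = 4: [0↦2, 1↦1, 2↦4, 3↦1, 4↦2]  zeros at y ∈ ∅
Collecting zeros: affine points = {(1, 1), (1, 2), (2, 1), (2, 4), (3, 3), (3, 4)}.
Total count |C(F_5)_aff| = 6.


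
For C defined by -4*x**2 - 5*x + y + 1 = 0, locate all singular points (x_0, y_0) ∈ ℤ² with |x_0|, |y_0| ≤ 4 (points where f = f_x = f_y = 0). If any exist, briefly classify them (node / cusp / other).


No singular points in the scanned grid; C is smooth there.

Compute partial derivatives:
  f_x = -8*x - 5.
  f_y = 1.
f_y = 1 is a nonzero constant, so f_y never vanishes: no point (x, y) can satisfy f = f_x = f_y = 0. In particular no (x, y) ∈ {−4, ..., 4}² is singular; the curve is smooth.


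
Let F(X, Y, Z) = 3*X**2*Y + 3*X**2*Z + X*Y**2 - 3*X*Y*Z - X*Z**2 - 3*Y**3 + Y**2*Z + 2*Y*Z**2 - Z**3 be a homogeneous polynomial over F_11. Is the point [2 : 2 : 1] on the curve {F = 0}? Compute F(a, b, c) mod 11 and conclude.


F(2,2,1) ≡ 2 (mod 11); P is NOT on the curve.

Evaluate F(2, 2, 1) term-by-term (mod 11).
  3*X**2*Y ↦ 3·4·2·1 = 24
  3*X**2*Z ↦ 3·4·1·1 = 12
  X*Y**2 ↦ 1·2·4·1 = 8
  -3*X*Y*Z ↦ -3·2·2·1 = -12
  -X*Z**2 ↦ -1·2·1·1 = -2
  -3*Y**3 ↦ -3·1·8·1 = -24
  Y**2*Z ↦ 1·1·4·1 = 4
  2*Y*Z**2 ↦ 2·1·2·1 = 4
  -Z**3 ↦ -1·1·1·1 = -1
Sum: F(2, 2, 1) = (24) + (12) + (8) + (-12) + (-2) + (-24) + (4) + (4) + (-1) = 13.
Reducing mod 11: 13 ≡ 2 (mod 11).
Since F(a, b, c) ≡ 2 ≠ 0 (mod 11), P does NOT lie on the curve.


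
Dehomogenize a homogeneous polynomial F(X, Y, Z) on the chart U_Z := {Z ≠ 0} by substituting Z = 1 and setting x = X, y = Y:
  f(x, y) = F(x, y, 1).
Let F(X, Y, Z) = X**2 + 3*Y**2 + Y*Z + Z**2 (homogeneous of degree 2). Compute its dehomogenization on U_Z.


f(x, y) = x**2 + 3*y**2 + y + 1

On U_Z we set Z = 1. Each monomial c·X^i·Y^j·Z^k in F becomes c·x^i·y^j·1^k = c·x^i·y^j.
Substituting Z = 1: F(X, Y, 1) = x**2 + 3*y**2 + y + 1.
Note: deg(f) ≤ deg(F) = 2; strict inequality happens when F is divisible by Z (lost terms).


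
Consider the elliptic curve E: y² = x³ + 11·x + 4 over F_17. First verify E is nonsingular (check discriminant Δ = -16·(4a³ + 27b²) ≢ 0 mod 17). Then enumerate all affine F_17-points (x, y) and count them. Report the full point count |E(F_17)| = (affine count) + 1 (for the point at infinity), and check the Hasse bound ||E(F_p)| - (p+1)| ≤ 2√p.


Affine points = {(0, 2), (0, 15), (1, 4), (1, 13), (2, 0), (3, 8), (3, 9), (7, 4), (7, 13), (8, 3), (8, 14), (9, 4), (9, 13), (10, 3), (10, 14), (13, 7), (13, 10), (15, 5), (15, 12), (16, 3), (16, 14)}; affine count = 21; |E(F_17)| = 22.

Discriminant check: Δ ∝ 4a³ + 27b² = 4·11³ + 27·4² = 4·1331 + 27·16 ≡ 10 (mod 17). Nonzero ⇒ E is nonsingular.
For each x ∈ F_17, compute rhs = x³ + 11·x + 4 mod 17, then count y ∈ F_17 with y² ≡ rhs.
  x = 0: rhs = 4, matching y values: 2, 15 (2 points).
  x = 1: rhs = 16, matching y values: 4, 13 (2 points).
  x = 2: rhs = 0, matching y values: 0 (1 points).
  x = 3: rhs = 13, matching y values: 8, 9 (2 points).
  x = 4: rhs = 10, matching y values: none (0 points).
  x = 5: rhs = 14, matching y values: none (0 points).
  x = 6: rhs = 14, matching y values: none (0 points).
  x = 7: rhs = 16, matching y values: 4, 13 (2 points).
  x = 8: rhs = 9, matching y values: 3, 14 (2 points).
  x = 9: rhs = 16, matching y values: 4, 13 (2 points).
  x = 10: rhs = 9, matching y values: 3, 14 (2 points).
  x = 11: rhs = 11, matching y values: none (0 points).
  x = 12: rhs = 11, matching y values: none (0 points).
  x = 13: rhs = 15, matching y values: 7, 10 (2 points).
  x = 14: rhs = 12, matching y values: none (0 points).
  x = 15: rhs = 8, matching y values: 5, 12 (2 points).
  x = 16: rhs = 9, matching y values: 3, 14 (2 points).
Total affine count: 21.
Full point count |E(F_17)| = 21 + 1 = 22.
Hasse bound: |22 − (17+1)| = |4| = 4 ≤ 2√17 ≈ 8.2462 ✓.


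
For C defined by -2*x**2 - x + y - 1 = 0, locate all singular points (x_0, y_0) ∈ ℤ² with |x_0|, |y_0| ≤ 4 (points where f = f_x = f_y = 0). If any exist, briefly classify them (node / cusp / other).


No singular points in the scanned grid; C is smooth there.

Compute partial derivatives:
  f_x = -4*x - 1.
  f_y = 1.
f_y = 1 is a nonzero constant, so f_y never vanishes: no point (x, y) can satisfy f = f_x = f_y = 0. In particular no (x, y) ∈ {−4, ..., 4}² is singular; the curve is smooth.


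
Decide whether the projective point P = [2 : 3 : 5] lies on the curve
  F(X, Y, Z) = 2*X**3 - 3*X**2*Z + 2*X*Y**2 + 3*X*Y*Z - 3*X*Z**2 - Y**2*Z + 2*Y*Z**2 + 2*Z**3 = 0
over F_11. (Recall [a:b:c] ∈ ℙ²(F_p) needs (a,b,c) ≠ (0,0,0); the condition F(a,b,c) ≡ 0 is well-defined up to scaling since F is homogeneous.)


F(2,3,5) ≡ 1 (mod 11); P is NOT on the curve.

Evaluate F(2, 3, 5) term-by-term (mod 11).
  2*X**3 ↦ 2·8·1·1 = 16
  -3*X**2*Z ↦ -3·4·1·5 = -60
  2*X*Y**2 ↦ 2·2·9·1 = 36
  3*X*Y*Z ↦ 3·2·3·5 = 90
  -3*X*Z**2 ↦ -3·2·1·25 = -150
  -Y**2*Z ↦ -1·1·9·5 = -45
  2*Y*Z**2 ↦ 2·1·3·25 = 150
  2*Z**3 ↦ 2·1·1·125 = 250
Sum: F(2, 3, 5) = (16) + (-60) + (36) + (90) + (-150) + (-45) + (150) + (250) = 287.
Reducing mod 11: 287 ≡ 1 (mod 11).
Since F(a, b, c) ≡ 1 ≠ 0 (mod 11), P does NOT lie on the curve.


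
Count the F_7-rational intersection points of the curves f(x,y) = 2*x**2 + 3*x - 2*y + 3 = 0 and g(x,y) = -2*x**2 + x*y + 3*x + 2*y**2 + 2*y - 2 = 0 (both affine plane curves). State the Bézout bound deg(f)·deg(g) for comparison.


Common zeros: {(5, 6)}; count = 1; Bézout bound = 4.

deg(f) = 2, deg(g) = 2, so Bézout bound = 4.
Scan x ∈ F_7. For each x, list the y ∈ F_7 with f(x, y) ≡ 0 and those with g(x, y) ≡ 0 (mod 7); the common zeros in that column are the intersection.
  x = 0: f ≡ 0 at y ∈ {5}; g ≡ 0 at y ∈ ∅; common: ∅.
  x = 1: f ≡ 0 at y ∈ {4}; g ≡ 0 at y ∈ ∅; common: ∅.
  x = 2: f ≡ 0 at y ∈ {5}; g ≡ 0 at y ∈ ∅; common: ∅.
  x = 3: f ≡ 0 at y ∈ {1}; g ≡ 0 at y ∈ {2, 6}; common: ∅.
  x = 4: f ≡ 0 at y ∈ {6}; g ≡ 0 at y ∈ {1, 3}; common: ∅.
  x = 5: f ≡ 0 at y ∈ {6}; g ≡ 0 at y ∈ {1, 6}; common: {6}.
  x = 6: f ≡ 0 at y ∈ {1}; g ≡ 0 at y ∈ {0, 3}; common: ∅.
Collecting: common zeros = {(5, 6)}, so the count is 1.
Comparison with the Bézout bound: 1 ≤ 4 = deg(f)·deg(g), as expected for curves with no common component (the affine F_7-count falls short of the bound because intersections may lie at infinity, over extension fields, or carry multiplicity).


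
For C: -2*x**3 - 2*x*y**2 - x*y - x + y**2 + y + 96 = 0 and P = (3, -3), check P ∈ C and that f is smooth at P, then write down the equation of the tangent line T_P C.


Tangent line at P: -70*x + 28*y + 294 = 0.

Step 1: f(3, -3) = 0, so P lies on C.
Step 2: partial derivatives
  f_x(x, y) = -6*x**2 - 2*y**2 - y - 1, f_y(x, y) = -4*x*y - x + 2*y + 1.
  f_x(P) = -70, f_y(P) = 28 (gradient nonzero, so P is smooth).
Step 3: tangent line at P: -70·(x − 3) + 28·(y − -3) = 0.
Expanding: -70*x + 28*y + 294 = 0.


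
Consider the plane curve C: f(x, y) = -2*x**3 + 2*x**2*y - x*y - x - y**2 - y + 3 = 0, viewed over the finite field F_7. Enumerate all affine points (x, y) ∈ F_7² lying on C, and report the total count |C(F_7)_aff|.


Affine F_7-points: {(1, 0), (2, 6), (3, 3), (3, 4), (5, 0), (5, 2), (6, 1)}; count = 7.

For each of the 49 pairs (x, y) ∈ F_7², evaluate f(x, y) mod 7. Record the zeros.
  x = 0: [0↦3, 1↦1, 2↦4, 3↦5, 4↦4, 5↦1, 6↦3]  zeros at y ∈ ∅
  x = 1: [0↦0, 1↦6, 2↦3, 3↦5, 4↦5, 5↦3, 6↦6]  zeros at y ∈ {0}
  x = 2: [0↦6, 1↦3, 2↦5, 3↦5, 4↦3, 5↦6, 6↦0]  zeros at y ∈ {6}
  x = 3: [0↦2, 1↦1, 2↦5, 3↦0, 4↦0, 5↦5, 6↦1]  zeros at y ∈ {3, 4}
  x = 4: [0↦4, 1↦2, 2↦5, 3↦6, 4↦5, 5↦2, 6↦4]  zeros at y ∈ ∅
  x = 5: [0↦0, 1↦1, 2↦0, 3↦4, 4↦6, 5↦6, 6↦4]  zeros at y ∈ {0, 2}
  x = 6: [0↦6, 1↦0, 2↦6, 3↦3, 4↦5, 5↦5, 6↦3]  zeros at y ∈ {1}
Collecting zeros: affine points = {(1, 0), (2, 6), (3, 3), (3, 4), (5, 0), (5, 2), (6, 1)}.
Total count |C(F_7)_aff| = 7.


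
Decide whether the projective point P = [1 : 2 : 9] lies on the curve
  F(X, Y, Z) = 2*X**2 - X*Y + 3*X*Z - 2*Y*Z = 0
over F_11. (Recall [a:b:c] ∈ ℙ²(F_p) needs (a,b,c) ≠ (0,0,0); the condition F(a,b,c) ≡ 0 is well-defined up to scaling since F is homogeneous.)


F(1,2,9) ≡ 2 (mod 11); P is NOT on the curve.

Evaluate F(1, 2, 9) term-by-term (mod 11).
  2*X**2 ↦ 2·1·1·1 = 2
  -X*Y ↦ -1·1·2·1 = -2
  3*X*Z ↦ 3·1·1·9 = 27
  -2*Y*Z ↦ -2·1·2·9 = -36
Sum: F(1, 2, 9) = (2) + (-2) + (27) + (-36) = -9.
Reducing mod 11: -9 ≡ 2 (mod 11).
Since F(a, b, c) ≡ 2 ≠ 0 (mod 11), P does NOT lie on the curve.


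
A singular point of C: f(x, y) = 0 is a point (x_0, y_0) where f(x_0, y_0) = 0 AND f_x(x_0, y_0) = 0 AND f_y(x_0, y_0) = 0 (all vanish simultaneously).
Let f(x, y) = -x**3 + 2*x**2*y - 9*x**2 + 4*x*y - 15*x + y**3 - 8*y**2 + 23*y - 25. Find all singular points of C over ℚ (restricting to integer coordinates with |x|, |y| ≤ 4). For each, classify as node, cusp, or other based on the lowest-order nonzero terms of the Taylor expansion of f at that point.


Singular points: {(-1, 3)}; classification: cusp.

Compute partial derivatives:
  f_x = -3*x**2 + 4*x*y - 18*x + 4*y - 15.
  f_y = 2*x**2 + 4*x + 3*y**2 - 16*y + 23.
Scan x_0 ∈ {−4, ..., 4}. For each x_0, f_y(x_0, y) is a polynomial in y; find its integer roots y ∈ {−4, ..., 4}, then test f_x and f at those candidates.
  x = -4: f_y(-4, y) = 3*y**2 - 16*y + 39; no integer root y with |y| ≤ 4.
  x = -3: f_y(-3, y) = 3*y**2 - 16*y + 29; no integer root y with |y| ≤ 4.
  x = -2: f_y(-2, y) = 3*y**2 - 16*y + 23; no integer root y with |y| ≤ 4.
  x = -1: f_y(-1, y) = 3*y**2 - 16*y + 21; vanishes at y ∈ {3}. (-1, 3): f_x = 0, f = 0 — SINGULAR.
  x = 0: f_y(0, y) = 3*y**2 - 16*y + 23; no integer root y with |y| ≤ 4.
  x = 1: f_y(1, y) = 3*y**2 - 16*y + 29; no integer root y with |y| ≤ 4.
  x = 2: f_y(2, y) = 3*y**2 - 16*y + 39; no integer root y with |y| ≤ 4.
  x = 3: f_y(3, y) = 3*y**2 - 16*y + 53; no integer root y with |y| ≤ 4.
  x = 4: f_y(4, y) = 3*y**2 - 16*y + 71; no integer root y with |y| ≤ 4.
Only singular point on the grid: (-1, 3).
Classify: substitute x = -1 + u, y = 3 + v and expand: f = -u**3 + 2*u**2*v + v**3 + v**2.
No constant or linear terms (consistent with a singular point). Quadratic part: v**2. Cubic part: -u**3 + 2*u**2*v + v**3.
The quadratic part v**2 is a perfect square, so there is a single (double) tangent line v = 0, i.e. y = 3. Restricting the cubic part to that line (v = 0) leaves -u**3 ≠ 0, so f is not divisible by v and the branch is v² ≈ u**3 to lowest order — this is a cusp.
Classification: cusp.


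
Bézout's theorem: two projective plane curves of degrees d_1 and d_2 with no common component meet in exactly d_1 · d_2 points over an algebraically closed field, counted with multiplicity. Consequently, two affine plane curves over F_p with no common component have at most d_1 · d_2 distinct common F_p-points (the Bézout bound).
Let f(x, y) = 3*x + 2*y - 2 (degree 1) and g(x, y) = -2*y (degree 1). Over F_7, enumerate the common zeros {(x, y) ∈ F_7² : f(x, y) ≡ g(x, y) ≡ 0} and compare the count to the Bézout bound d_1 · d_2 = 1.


Common zeros: {(3, 0)}; count = 1; Bézout bound = 1.

deg(f) = 1, deg(g) = 1, so Bézout bound = 1.
Scan x ∈ F_7. For each x, list the y ∈ F_7 with f(x, y) ≡ 0 and those with g(x, y) ≡ 0 (mod 7); the common zeros in that column are the intersection.
  x = 0: f ≡ 0 at y ∈ {1}; g ≡ 0 at y ∈ {0}; common: ∅.
  x = 1: f ≡ 0 at y ∈ {3}; g ≡ 0 at y ∈ {0}; common: ∅.
  x = 2: f ≡ 0 at y ∈ {5}; g ≡ 0 at y ∈ {0}; common: ∅.
  x = 3: f ≡ 0 at y ∈ {0}; g ≡ 0 at y ∈ {0}; common: {0}.
  x = 4: f ≡ 0 at y ∈ {2}; g ≡ 0 at y ∈ {0}; common: ∅.
  x = 5: f ≡ 0 at y ∈ {4}; g ≡ 0 at y ∈ {0}; common: ∅.
  x = 6: f ≡ 0 at y ∈ {6}; g ≡ 0 at y ∈ {0}; common: ∅.
Collecting: common zeros = {(3, 0)}, so the count is 1.
Comparison with the Bézout bound: 1 ≤ 1 = deg(f)·deg(g), as expected for curves with no common component (the bound is attained).


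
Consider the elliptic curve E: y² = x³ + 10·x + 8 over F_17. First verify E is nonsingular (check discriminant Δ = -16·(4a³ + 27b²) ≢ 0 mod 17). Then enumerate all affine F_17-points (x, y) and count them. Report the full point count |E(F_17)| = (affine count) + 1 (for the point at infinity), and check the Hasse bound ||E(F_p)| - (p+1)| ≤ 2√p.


Affine points = {(0, 5), (0, 12), (1, 6), (1, 11), (2, 6), (2, 11), (5, 8), (5, 9), (7, 8), (7, 9), (11, 2), (11, 15), (14, 6), (14, 11)}; affine count = 14; |E(F_17)| = 15.

Discriminant check: Δ ∝ 4a³ + 27b² = 4·10³ + 27·8² = 4·1000 + 27·64 ≡ 16 (mod 17). Nonzero ⇒ E is nonsingular.
For each x ∈ F_17, compute rhs = x³ + 10·x + 8 mod 17, then count y ∈ F_17 with y² ≡ rhs.
  x = 0: rhs = 8, matching y values: 5, 12 (2 points).
  x = 1: rhs = 2, matching y values: 6, 11 (2 points).
  x = 2: rhs = 2, matching y values: 6, 11 (2 points).
  x = 3: rhs = 14, matching y values: none (0 points).
  x = 4: rhs = 10, matching y values: none (0 points).
  x = 5: rhs = 13, matching y values: 8, 9 (2 points).
  x = 6: rhs = 12, matching y values: none (0 points).
  x = 7: rhs = 13, matching y values: 8, 9 (2 points).
  x = 8: rhs = 5, matching y values: none (0 points).
  x = 9: rhs = 11, matching y values: none (0 points).
  x = 10: rhs = 3, matching y values: none (0 points).
  x = 11: rhs = 4, matching y values: 2, 15 (2 points).
  x = 12: rhs = 3, matching y values: none (0 points).
  x = 13: rhs = 6, matching y values: none (0 points).
  x = 14: rhs = 2, matching y values: 6, 11 (2 points).
  x = 15: rhs = 14, matching y values: none (0 points).
  x = 16: rhs = 14, matching y values: none (0 points).
Total affine count: 14.
Full point count |E(F_17)| = 14 + 1 = 15.
Hasse bound: |15 − (17+1)| = |-3| = 3 ≤ 2√17 ≈ 8.2462 ✓.


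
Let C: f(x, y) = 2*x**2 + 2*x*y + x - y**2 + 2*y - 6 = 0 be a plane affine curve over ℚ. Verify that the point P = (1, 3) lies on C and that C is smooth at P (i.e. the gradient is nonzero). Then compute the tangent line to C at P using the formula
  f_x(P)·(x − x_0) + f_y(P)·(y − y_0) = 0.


Tangent line at P: 11*x - 2*y - 5 = 0.

Step 1: f(1, 3) = 0, so P lies on C.
Step 2: partial derivatives
  f_x(x, y) = 4*x + 2*y + 1, f_y(x, y) = 2*x - 2*y + 2.
  f_x(P) = 11, f_y(P) = -2 (gradient nonzero, so P is smooth).
Step 3: tangent line at P: 11·(x − 1) + -2·(y − 3) = 0.
Expanding: 11*x - 2*y - 5 = 0.


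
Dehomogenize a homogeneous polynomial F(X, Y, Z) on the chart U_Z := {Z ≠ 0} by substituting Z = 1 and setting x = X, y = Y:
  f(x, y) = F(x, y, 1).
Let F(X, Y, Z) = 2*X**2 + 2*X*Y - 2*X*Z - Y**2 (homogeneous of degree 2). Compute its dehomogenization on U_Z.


f(x, y) = 2*x**2 + 2*x*y - 2*x - y**2

On U_Z we set Z = 1. Each monomial c·X^i·Y^j·Z^k in F becomes c·x^i·y^j·1^k = c·x^i·y^j.
Substituting Z = 1: F(X, Y, 1) = 2*x**2 + 2*x*y - 2*x - y**2.
Note: deg(f) ≤ deg(F) = 2; strict inequality happens when F is divisible by Z (lost terms).


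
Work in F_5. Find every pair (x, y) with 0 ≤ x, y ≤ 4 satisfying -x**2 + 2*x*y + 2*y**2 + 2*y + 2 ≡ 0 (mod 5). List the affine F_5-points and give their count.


Affine F_5-points: {(3, 3)}; count = 1.

For each of the 25 pairs (x, y) ∈ F_5², evaluate f(x, y) mod 5. Record the zeros.
  x = 0: [0↦2, 1↦1, 2↦4, 3↦1, 4↦2]  zeros at y ∈ ∅
  x = 1: [0↦1, 1↦2, 2↦2, 3↦1, 4↦4]  zeros at y ∈ ∅
  x = 2: [0↦3, 1↦1, 2↦3, 3↦4, 4↦4]  zeros at y ∈ ∅
  x = 3: [0↦3, 1↦3, 2↦2, 3↦0, 4↦2]  zeros at y ∈ {3}
  x = 4: [0↦1, 1↦3, 2↦4, 3↦4, 4↦3]  zeros at y ∈ ∅
Collecting zeros: affine points = {(3, 3)}.
Total count |C(F_5)_aff| = 1.


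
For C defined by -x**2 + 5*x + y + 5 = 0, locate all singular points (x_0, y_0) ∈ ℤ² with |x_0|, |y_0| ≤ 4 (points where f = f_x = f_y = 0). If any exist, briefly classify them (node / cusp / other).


No singular points in the scanned grid; C is smooth there.

Compute partial derivatives:
  f_x = 5 - 2*x.
  f_y = 1.
f_y = 1 is a nonzero constant, so f_y never vanishes: no point (x, y) can satisfy f = f_x = f_y = 0. In particular no (x, y) ∈ {−4, ..., 4}² is singular; the curve is smooth.


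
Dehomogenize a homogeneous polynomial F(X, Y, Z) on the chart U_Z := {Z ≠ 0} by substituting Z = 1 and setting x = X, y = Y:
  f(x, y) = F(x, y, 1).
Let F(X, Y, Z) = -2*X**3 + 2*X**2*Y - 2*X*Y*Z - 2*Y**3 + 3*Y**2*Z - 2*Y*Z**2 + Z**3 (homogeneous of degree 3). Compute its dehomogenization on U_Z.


f(x, y) = -2*x**3 + 2*x**2*y - 2*x*y - 2*y**3 + 3*y**2 - 2*y + 1

On U_Z we set Z = 1. Each monomial c·X^i·Y^j·Z^k in F becomes c·x^i·y^j·1^k = c·x^i·y^j.
Substituting Z = 1: F(X, Y, 1) = -2*x**3 + 2*x**2*y - 2*x*y - 2*y**3 + 3*y**2 - 2*y + 1.
Note: deg(f) ≤ deg(F) = 3; strict inequality happens when F is divisible by Z (lost terms).


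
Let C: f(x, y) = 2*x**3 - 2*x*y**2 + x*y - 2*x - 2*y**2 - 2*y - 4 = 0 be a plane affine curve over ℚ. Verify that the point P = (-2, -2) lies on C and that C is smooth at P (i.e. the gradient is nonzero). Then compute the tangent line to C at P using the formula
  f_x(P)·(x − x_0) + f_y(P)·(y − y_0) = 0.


Tangent line at P: 12*x - 12*y = 0.

Step 1: f(-2, -2) = 0, so P lies on C.
Step 2: partial derivatives
  f_x(x, y) = 6*x**2 - 2*y**2 + y - 2, f_y(x, y) = -4*x*y + x - 4*y - 2.
  f_x(P) = 12, f_y(P) = -12 (gradient nonzero, so P is smooth).
Step 3: tangent line at P: 12·(x − -2) + -12·(y − -2) = 0.
Expanding: 12*x - 12*y = 0.


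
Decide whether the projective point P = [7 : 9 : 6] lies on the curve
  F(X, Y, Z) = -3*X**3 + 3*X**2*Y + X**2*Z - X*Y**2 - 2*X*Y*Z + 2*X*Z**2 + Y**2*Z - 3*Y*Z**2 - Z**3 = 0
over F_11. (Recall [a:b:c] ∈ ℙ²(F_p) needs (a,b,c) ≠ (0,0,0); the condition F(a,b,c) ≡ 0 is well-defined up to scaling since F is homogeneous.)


F(7,9,6) ≡ 2 (mod 11); P is NOT on the curve.

Evaluate F(7, 9, 6) term-by-term (mod 11).
  -3*X**3 ↦ -3·343·1·1 = -1029
  3*X**2*Y ↦ 3·49·9·1 = 1323
  X**2*Z ↦ 1·49·1·6 = 294
  -X*Y**2 ↦ -1·7·81·1 = -567
  -2*X*Y*Z ↦ -2·7·9·6 = -756
  2*X*Z**2 ↦ 2·7·1·36 = 504
  Y**2*Z ↦ 1·1·81·6 = 486
  -3*Y*Z**2 ↦ -3·1·9·36 = -972
  -Z**3 ↦ -1·1·1·216 = -216
Sum: F(7, 9, 6) = (-1029) + (1323) + (294) + (-567) + (-756) + (504) + (486) + (-972) + (-216) = -933.
Reducing mod 11: -933 ≡ 2 (mod 11).
Since F(a, b, c) ≡ 2 ≠ 0 (mod 11), P does NOT lie on the curve.


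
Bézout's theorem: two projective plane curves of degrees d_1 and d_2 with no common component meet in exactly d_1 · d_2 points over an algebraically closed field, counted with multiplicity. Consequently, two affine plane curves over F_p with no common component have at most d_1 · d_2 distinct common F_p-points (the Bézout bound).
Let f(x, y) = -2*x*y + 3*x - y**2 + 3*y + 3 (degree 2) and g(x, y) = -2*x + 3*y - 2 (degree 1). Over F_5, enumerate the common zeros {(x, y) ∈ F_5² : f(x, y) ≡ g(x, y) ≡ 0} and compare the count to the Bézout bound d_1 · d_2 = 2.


Common zeros: {(1, 3), (4, 0)}; count = 2; Bézout bound = 2.

deg(f) = 2, deg(g) = 1, so Bézout bound = 2.
Scan x ∈ F_5. For each x, list the y ∈ F_5 with f(x, y) ≡ 0 and those with g(x, y) ≡ 0 (mod 5); the common zeros in that column are the intersection.
  x = 0: f ≡ 0 at y ∈ {1, 2}; g ≡ 0 at y ∈ {4}; common: ∅.
  x = 1: f ≡ 0 at y ∈ {3}; g ≡ 0 at y ∈ {3}; common: {3}.
  x = 2: f ≡ 0 at y ∈ ∅; g ≡ 0 at y ∈ {2}; common: ∅.
  x = 3: f ≡ 0 at y ∈ ∅; g ≡ 0 at y ∈ {1}; common: ∅.
  x = 4: f ≡ 0 at y ∈ {0}; g ≡ 0 at y ∈ {0}; common: {0}.
Collecting: common zeros = {(1, 3), (4, 0)}, so the count is 2.
Comparison with the Bézout bound: 2 ≤ 2 = deg(f)·deg(g), as expected for curves with no common component (the bound is attained).


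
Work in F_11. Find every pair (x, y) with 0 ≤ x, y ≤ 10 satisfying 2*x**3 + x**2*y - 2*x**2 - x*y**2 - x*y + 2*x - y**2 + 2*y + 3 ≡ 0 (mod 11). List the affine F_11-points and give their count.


Affine F_11-points: {(0, 3), (0, 10), (1, 6), (2, 2), (2, 3), (3, 3), (3, 10), (4, 6), (4, 10), (7, 0), (8, 7), (8, 8), (10, 9)}; count = 13.

For each of the 121 pairs (x, y) ∈ F_11², evaluate f(x, y) mod 11. Record the zeros.
  x = 0: [0↦3, 1↦4, 2↦3, 3↦0, 4↦6, 5↦10, 6↦1, 7↦1, 8↦10, 9↦6, 10↦0]  zeros at y ∈ {3, 10}
  x = 1: [0↦5, 1↦5, 2↦1, 3↦4, 4↦3, 5↦9, 6↦0, 7↦9, 8↦3, 9↦4, 10↦1]  zeros at y ∈ {6}
  x = 2: [0↦4, 1↦5, 2↦0, 3↦0, 4↦5, 5↦4, 6↦8, 7↦6, 8↦9, 9↦6, 10↦8]  zeros at y ∈ {2, 3}
  x = 3: [0↦1, 1↦5, 2↦1, 3↦0, 4↦2, 5↦7, 6↦4, 7↦4, 8↦7, 9↦2, 10↦0]  zeros at y ∈ {3, 10}
  x = 4: [0↦8, 1↦6, 2↦5, 3↦5, 4↦6, 5↦8, 6↦0, 7↦4, 8↦9, 9↦4, 10↦0]  zeros at y ∈ {6, 10}
  x = 5: [0↦4, 1↦9, 2↦2, 3↦5, 4↦7, 5↦8, 6↦8, 7↦7, 8↦5, 9↦2, 10↦9]  zeros at y ∈ ∅
  x = 6: [0↦1, 1↦4, 2↦4, 3↦1, 4↦6, 5↦8, 6↦7, 7↦3, 8↦7, 9↦8, 10↦6]  zeros at y ∈ ∅
  x = 7: [0↦0, 1↦3, 2↦1, 3↦5, 4↦4, 5↦9, 6↦9, 7↦4, 8↦5, 9↦1, 10↦3]  zeros at y ∈ {0}
  x = 8: [0↦2, 1↦7, 2↦5, 3↦7, 4↦2, 5↦1, 6↦4, 7↦0, 8↦0, 9↦4, 10↦1]  zeros at y ∈ {7, 8}
  x = 9: [0↦8, 1↦6, 2↦6, 3↦8, 4↦1, 5↦7, 6↦4, 7↦3, 8↦4, 9↦7, 10↦1]  zeros at y ∈ ∅
  x = 10: [0↦8, 1↦1, 2↦5, 3↦9, 4↦2, 5↦6, 6↦10, 7↦3, 8↦7, 9↦0, 10↦4]  zeros at y ∈ {9}
Collecting zeros: affine points = {(0, 3), (0, 10), (1, 6), (2, 2), (2, 3), (3, 3), (3, 10), (4, 6), (4, 10), (7, 0), (8, 7), (8, 8), (10, 9)}.
Total count |C(F_11)_aff| = 13.


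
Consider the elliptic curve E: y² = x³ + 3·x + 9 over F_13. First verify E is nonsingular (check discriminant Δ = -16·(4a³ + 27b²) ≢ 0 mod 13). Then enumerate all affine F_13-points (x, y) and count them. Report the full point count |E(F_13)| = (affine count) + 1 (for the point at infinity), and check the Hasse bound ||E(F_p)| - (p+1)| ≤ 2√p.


Affine points = {(0, 3), (0, 10), (1, 0), (2, 6), (2, 7), (6, 3), (6, 10), (7, 3), (7, 10), (8, 5), (8, 8), (10, 5), (10, 8)}; affine count = 13; |E(F_13)| = 14.

Discriminant check: Δ ∝ 4a³ + 27b² = 4·3³ + 27·9² = 4·27 + 27·81 ≡ 7 (mod 13). Nonzero ⇒ E is nonsingular.
For each x ∈ F_13, compute rhs = x³ + 3·x + 9 mod 13, then count y ∈ F_13 with y² ≡ rhs.
  x = 0: rhs = 9, matching y values: 3, 10 (2 points).
  x = 1: rhs = 0, matching y values: 0 (1 points).
  x = 2: rhs = 10, matching y values: 6, 7 (2 points).
  x = 3: rhs = 6, matching y values: none (0 points).
  x = 4: rhs = 7, matching y values: none (0 points).
  x = 5: rhs = 6, matching y values: none (0 points).
  x = 6: rhs = 9, matching y values: 3, 10 (2 points).
  x = 7: rhs = 9, matching y values: 3, 10 (2 points).
  x = 8: rhs = 12, matching y values: 5, 8 (2 points).
  x = 9: rhs = 11, matching y values: none (0 points).
  x = 10: rhs = 12, matching y values: 5, 8 (2 points).
  x = 11: rhs = 8, matching y values: none (0 points).
  x = 12: rhs = 5, matching y values: none (0 points).
Total affine count: 13.
Full point count |E(F_13)| = 13 + 1 = 14.
Hasse bound: |14 − (13+1)| = |0| = 0 ≤ 2√13 ≈ 7.2111 ✓.


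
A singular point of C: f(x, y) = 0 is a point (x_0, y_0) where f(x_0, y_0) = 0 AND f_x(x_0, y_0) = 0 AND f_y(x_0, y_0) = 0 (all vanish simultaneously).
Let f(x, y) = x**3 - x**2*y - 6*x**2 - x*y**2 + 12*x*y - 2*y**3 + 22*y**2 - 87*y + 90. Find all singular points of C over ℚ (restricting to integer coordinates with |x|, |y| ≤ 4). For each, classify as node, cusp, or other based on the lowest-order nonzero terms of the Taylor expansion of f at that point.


Singular points: {(3, 3)}; classification: cusp.

Compute partial derivatives:
  f_x = 3*x**2 - 2*x*y - 12*x - y**2 + 12*y.
  f_y = -x**2 - 2*x*y + 12*x - 6*y**2 + 44*y - 87.
Scan x_0 ∈ {−4, ..., 4}. For each x_0, f_y(x_0, y) is a polynomial in y; find its integer roots y ∈ {−4, ..., 4}, then test f_x and f at those candidates.
  x = -4: f_y(-4, y) = -6*y**2 + 52*y - 151; no integer root y with |y| ≤ 4.
  x = -3: f_y(-3, y) = -6*y**2 + 50*y - 132; no integer root y with |y| ≤ 4.
  x = -2: f_y(-2, y) = -6*y**2 + 48*y - 115; no integer root y with |y| ≤ 4.
  x = -1: f_y(-1, y) = -6*y**2 + 46*y - 100; no integer root y with |y| ≤ 4.
  x = 0: f_y(0, y) = -6*y**2 + 44*y - 87; no integer root y with |y| ≤ 4.
  x = 1: f_y(1, y) = -6*y**2 + 42*y - 76; no integer root y with |y| ≤ 4.
  x = 2: f_y(2, y) = -6*y**2 + 40*y - 67; no integer root y with |y| ≤ 4.
  x = 3: f_y(3, y) = -6*y**2 + 38*y - 60; vanishes at y ∈ {3}. (3, 3): f_x = 0, f = 0 — SINGULAR.
  x = 4: f_y(4, y) = -6*y**2 + 36*y - 55; no integer root y with |y| ≤ 4.
Only singular point on the grid: (3, 3).
Classify: substitute x = 3 + u, y = 3 + v and expand: f = u**3 - u**2*v - u*v**2 - 2*v**3 + v**2.
No constant or linear terms (consistent with a singular point). Quadratic part: v**2. Cubic part: u**3 - u**2*v - u*v**2 - 2*v**3.
The quadratic part v**2 is a perfect square, so there is a single (double) tangent line v = 0, i.e. y = 3. Restricting the cubic part to that line (v = 0) leaves u**3 ≠ 0, so f is not divisible by v and the branch is v² ≈ -u**3 to lowest order — this is a cusp.
Classification: cusp.


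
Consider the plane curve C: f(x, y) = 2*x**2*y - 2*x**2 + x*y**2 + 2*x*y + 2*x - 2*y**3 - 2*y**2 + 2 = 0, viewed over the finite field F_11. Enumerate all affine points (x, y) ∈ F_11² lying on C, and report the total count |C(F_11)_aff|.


Affine F_11-points: {(0, 2), (1, 5), (4, 0), (4, 5), (4, 7), (6, 2), (6, 3), (6, 8), (7, 1), (7, 8), (7, 10), (8, 0), (8, 7), (9, 3)}; count = 14.

For each of the 121 pairs (x, y) ∈ F_11², evaluate f(x, y) mod 11. Record the zeros.
  x = 0: [0↦2, 1↦9, 2↦0, 3↦7, 4↦7, 5↦10, 6↦4, 7↦10, 8↦5, 9↦10, 10↦2]  zeros at y ∈ {2}
  x = 1: [0↦2, 1↦3, 2↦1, 3↦6, 4↦6, 5↦0, 6↦9, 7↦10, 8↦2, 9↦6, 10↦10]  zeros at y ∈ {5}
  x = 2: [0↦9, 1↦8, 2↦6, 3↦2, 4↦6, 5↦6, 6↦1, 7↦1, 8↦5, 9↦1, 10↦10]  zeros at y ∈ ∅
  x = 3: [0↦1, 1↦2, 2↦4, 3↦6, 4↦7, 5↦6, 6↦2, 7↦5, 8↦3, 9↦6, 10↦2]  zeros at y ∈ ∅
  x = 4: [0↦0, 1↦7, 2↦6, 3↦7, 4↦9, 5↦0, 6↦1, 7↦0, 8↦7, 9↦10, 10↦8]  zeros at y ∈ {0, 5, 7}
  x = 5: [0↦6, 1↦1, 2↦1, 3↦5, 4↦1, 5↦10, 6↦9, 7↦8, 8↦6, 9↦2, 10↦6]  zeros at y ∈ ∅
  x = 6: [0↦8, 1↦6, 2↦0, 3↦0, 4↦5, 5↦3, 6↦4, 7↦7, 8↦0, 9↦4, 10↦7]  zeros at y ∈ {2, 3, 8}
  x = 7: [0↦6, 1↦0, 2↦3, 3↦3, 4↦10, 5↦1, 6↦8, 7↦8, 8↦0, 9↦5, 10↦0]  zeros at y ∈ {1, 8, 10}
  x = 8: [0↦0, 1↦5, 2↦10, 3↦3, 4↦5, 5↦4, 6↦10, 7↦0, 8↦6, 9↦5, 10↦7]  zeros at y ∈ {0, 7}
  x = 9: [0↦1, 1↦10, 2↦10, 3↦0, 4↦1, 5↦1, 6↦10, 7↦5, 8↦7, 9↦4, 10↦6]  zeros at y ∈ {3}
  x = 10: [0↦9, 1↦4, 2↦3, 3↦5, 4↦9, 5↦3, 6↦8, 7↦1, 8↦3, 9↦2, 10↦8]  zeros at y ∈ ∅
Collecting zeros: affine points = {(0, 2), (1, 5), (4, 0), (4, 5), (4, 7), (6, 2), (6, 3), (6, 8), (7, 1), (7, 8), (7, 10), (8, 0), (8, 7), (9, 3)}.
Total count |C(F_11)_aff| = 14.


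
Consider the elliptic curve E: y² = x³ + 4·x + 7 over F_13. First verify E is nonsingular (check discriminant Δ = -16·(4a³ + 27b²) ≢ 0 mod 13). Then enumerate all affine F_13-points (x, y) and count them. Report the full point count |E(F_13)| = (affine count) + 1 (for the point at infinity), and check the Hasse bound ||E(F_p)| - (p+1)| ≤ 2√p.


Affine points = {(1, 5), (1, 8), (2, 6), (2, 7), (4, 3), (4, 10), (5, 3), (5, 10), (6, 0), (7, 1), (7, 12), (11, 2), (11, 11)}; affine count = 13; |E(F_13)| = 14.

Discriminant check: Δ ∝ 4a³ + 27b² = 4·4³ + 27·7² = 4·64 + 27·49 ≡ 6 (mod 13). Nonzero ⇒ E is nonsingular.
For each x ∈ F_13, compute rhs = x³ + 4·x + 7 mod 13, then count y ∈ F_13 with y² ≡ rhs.
  x = 0: rhs = 7, matching y values: none (0 points).
  x = 1: rhs = 12, matching y values: 5, 8 (2 points).
  x = 2: rhs = 10, matching y values: 6, 7 (2 points).
  x = 3: rhs = 7, matching y values: none (0 points).
  x = 4: rhs = 9, matching y values: 3, 10 (2 points).
  x = 5: rhs = 9, matching y values: 3, 10 (2 points).
  x = 6: rhs = 0, matching y values: 0 (1 points).
  x = 7: rhs = 1, matching y values: 1, 12 (2 points).
  x = 8: rhs = 5, matching y values: none (0 points).
  x = 9: rhs = 5, matching y values: none (0 points).
  x = 10: rhs = 7, matching y values: none (0 points).
  x = 11: rhs = 4, matching y values: 2, 11 (2 points).
  x = 12: rhs = 2, matching y values: none (0 points).
Total affine count: 13.
Full point count |E(F_13)| = 13 + 1 = 14.
Hasse bound: |14 − (13+1)| = |0| = 0 ≤ 2√13 ≈ 7.2111 ✓.


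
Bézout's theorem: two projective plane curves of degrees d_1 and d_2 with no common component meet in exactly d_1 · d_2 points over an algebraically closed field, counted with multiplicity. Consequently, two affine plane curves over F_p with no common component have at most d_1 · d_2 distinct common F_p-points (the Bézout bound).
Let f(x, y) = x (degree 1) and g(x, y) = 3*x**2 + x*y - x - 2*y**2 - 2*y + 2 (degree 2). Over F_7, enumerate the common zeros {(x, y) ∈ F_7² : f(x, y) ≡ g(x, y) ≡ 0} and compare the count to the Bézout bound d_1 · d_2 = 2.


Common zeros: ∅; count = 0; Bézout bound = 2.

deg(f) = 1, deg(g) = 2, so Bézout bound = 2.
Scan x ∈ F_7. For each x, list the y ∈ F_7 with f(x, y) ≡ 0 and those with g(x, y) ≡ 0 (mod 7); the common zeros in that column are the intersection.
  x = 0: f ≡ 0 at y ∈ {0, 1, 2, 3, 4, 5, 6}; g ≡ 0 at y ∈ ∅; common: ∅.
  x = 1: f ≡ 0 at y ∈ ∅; g ≡ 0 at y ∈ ∅; common: ∅.
  x = 2: f ≡ 0 at y ∈ ∅; g ≡ 0 at y ∈ ∅; common: ∅.
  x = 3: f ≡ 0 at y ∈ ∅; g ≡ 0 at y ∈ ∅; common: ∅.
  x = 4: f ≡ 0 at y ∈ ∅; g ≡ 0 at y ∈ {2, 6}; common: ∅.
  x = 5: f ≡ 0 at y ∈ ∅; g ≡ 0 at y ∈ {2, 3}; common: ∅.
  x = 6: f ≡ 0 at y ∈ ∅; g ≡ 0 at y ∈ {3, 6}; common: ∅.
Collecting: common zeros = ∅, so the count is 0.
Comparison with the Bézout bound: 0 ≤ 2 = deg(f)·deg(g), as expected for curves with no common component (the affine F_7-count falls short of the bound because intersections may lie at infinity, over extension fields, or carry multiplicity).


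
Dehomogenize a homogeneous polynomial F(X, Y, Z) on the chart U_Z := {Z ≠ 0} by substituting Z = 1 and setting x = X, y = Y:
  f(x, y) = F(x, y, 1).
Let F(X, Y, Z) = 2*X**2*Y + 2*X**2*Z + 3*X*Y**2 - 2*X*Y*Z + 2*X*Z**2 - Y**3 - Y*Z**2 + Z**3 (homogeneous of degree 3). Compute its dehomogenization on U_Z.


f(x, y) = 2*x**2*y + 2*x**2 + 3*x*y**2 - 2*x*y + 2*x - y**3 - y + 1

On U_Z we set Z = 1. Each monomial c·X^i·Y^j·Z^k in F becomes c·x^i·y^j·1^k = c·x^i·y^j.
Substituting Z = 1: F(X, Y, 1) = 2*x**2*y + 2*x**2 + 3*x*y**2 - 2*x*y + 2*x - y**3 - y + 1.
Note: deg(f) ≤ deg(F) = 3; strict inequality happens when F is divisible by Z (lost terms).


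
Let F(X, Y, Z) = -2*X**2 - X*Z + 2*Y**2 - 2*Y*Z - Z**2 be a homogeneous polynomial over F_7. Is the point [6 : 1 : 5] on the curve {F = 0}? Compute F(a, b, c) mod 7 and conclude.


F(6,1,5) ≡ 5 (mod 7); P is NOT on the curve.

Evaluate F(6, 1, 5) term-by-term (mod 7).
  -2*X**2 ↦ -2·36·1·1 = -72
  -X*Z ↦ -1·6·1·5 = -30
  2*Y**2 ↦ 2·1·1·1 = 2
  -2*Y*Z ↦ -2·1·1·5 = -10
  -Z**2 ↦ -1·1·1·25 = -25
Sum: F(6, 1, 5) = (-72) + (-30) + (2) + (-10) + (-25) = -135.
Reducing mod 7: -135 ≡ 5 (mod 7).
Since F(a, b, c) ≡ 5 ≠ 0 (mod 7), P does NOT lie on the curve.


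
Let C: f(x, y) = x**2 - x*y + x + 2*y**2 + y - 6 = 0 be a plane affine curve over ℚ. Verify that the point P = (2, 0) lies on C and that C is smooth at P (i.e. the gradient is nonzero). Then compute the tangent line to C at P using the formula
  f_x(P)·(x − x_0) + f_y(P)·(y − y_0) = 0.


Tangent line at P: 5*x - y - 10 = 0.

Step 1: f(2, 0) = 0, so P lies on C.
Step 2: partial derivatives
  f_x(x, y) = 2*x - y + 1, f_y(x, y) = -x + 4*y + 1.
  f_x(P) = 5, f_y(P) = -1 (gradient nonzero, so P is smooth).
Step 3: tangent line at P: 5·(x − 2) + -1·(y − 0) = 0.
Expanding: 5*x - y - 10 = 0.


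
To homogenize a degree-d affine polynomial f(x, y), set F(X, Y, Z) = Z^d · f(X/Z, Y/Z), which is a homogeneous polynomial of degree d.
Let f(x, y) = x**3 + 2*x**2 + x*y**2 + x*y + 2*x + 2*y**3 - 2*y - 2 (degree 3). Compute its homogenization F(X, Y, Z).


F(X, Y, Z) = X**3 + 2*X**2*Z + X*Y**2 + X*Y*Z + 2*X*Z**2 + 2*Y**3 - 2*Y*Z**2 - 2*Z**3

deg(f) = 3.
Substitute x = X/Z, y = Y/Z into f, then multiply by Z^3.
  monomial 1·x^3·y^0 ↦ 1·X^3·Y^0·Z^0.
  monomial 2·x^2·y^0 ↦ 2·X^2·Y^0·Z^1.
  monomial 1·x^1·y^2 ↦ 1·X^1·Y^2·Z^0.
  monomial 1·x^1·y^1 ↦ 1·X^1·Y^1·Z^1.
  monomial 2·x^1·y^0 ↦ 2·X^1·Y^0·Z^2.
  monomial 2·x^0·y^3 ↦ 2·X^0·Y^3·Z^0.
  monomial -2·x^0·y^1 ↦ -2·X^0·Y^1·Z^2.
  monomial -2·x^0·y^0 ↦ -2·X^0·Y^0·Z^3.
Collecting: F(X, Y, Z) = X**3 + 2*X**2*Z + X*Y**2 + X*Y*Z + 2*X*Z**2 + 2*Y**3 - 2*Y*Z**2 - 2*Z**3.


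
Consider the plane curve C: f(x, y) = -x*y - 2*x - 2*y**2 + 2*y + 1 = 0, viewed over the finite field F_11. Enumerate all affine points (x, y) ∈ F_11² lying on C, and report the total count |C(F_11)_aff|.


Affine F_11-points: {(0, 3), (0, 9), (1, 8), (1, 9), (2, 2), (2, 9), (3, 7), (3, 9), (4, 1), (4, 9), (5, 6), (5, 9), (6, 0), (6, 9), (7, 5), (7, 9), (8, 9), (8, 10), (9, 4), (9, 9), (10, 9)}; count = 21.

For each of the 121 pairs (x, y) ∈ F_11², evaluate f(x, y) mod 11. Record the zeros.
  x = 0: [0↦1, 1↦1, 2↦8, 3↦0, 4↦10, 5↦5, 6↦7, 7↦5, 8↦10, 9↦0, 10↦8]  zeros at y ∈ {3, 9}
  x = 1: [0↦10, 1↦9, 2↦4, 3↦6, 4↦4, 5↦9, 6↦10, 7↦7, 8↦0, 9↦0, 10↦7]  zeros at y ∈ {8, 9}
  x = 2: [0↦8, 1↦6, 2↦0, 3↦1, 4↦9, 5↦2, 6↦2, 7↦9, 8↦1, 9↦0, 10↦6]  zeros at y ∈ {2, 9}
  x = 3: [0↦6, 1↦3, 2↦7, 3↦7, 4↦3, 5↦6, 6↦5, 7↦0, 8↦2, 9↦0, 10↦5]  zeros at y ∈ {7, 9}
  x = 4: [0↦4, 1↦0, 2↦3, 3↦2, 4↦8, 5↦10, 6↦8, 7↦2, 8↦3, 9↦0, 10↦4]  zeros at y ∈ {1, 9}
  x = 5: [0↦2, 1↦8, 2↦10, 3↦8, 4↦2, 5↦3, 6↦0, 7↦4, 8↦4, 9↦0, 10↦3]  zeros at y ∈ {6, 9}
  x = 6: [0↦0, 1↦5, 2↦6, 3↦3, 4↦7, 5↦7, 6↦3, 7↦6, 8↦5, 9↦0, 10↦2]  zeros at y ∈ {0, 9}
  x = 7: [0↦9, 1↦2, 2↦2, 3↦9, 4↦1, 5↦0, 6↦6, 7↦8, 8↦6, 9↦0, 10↦1]  zeros at y ∈ {5, 9}
  x = 8: [0↦7, 1↦10, 2↦9, 3↦4, 4↦6, 5↦4, 6↦9, 7↦10, 8↦7, 9↦0, 10↦0]  zeros at y ∈ {9, 10}
  x = 9: [0↦5, 1↦7, 2↦5, 3↦10, 4↦0, 5↦8, 6↦1, 7↦1, 8↦8, 9↦0, 10↦10]  zeros at y ∈ {4, 9}
  x = 10: [0↦3, 1↦4, 2↦1, 3↦5, 4↦5, 5↦1, 6↦4, 7↦3, 8↦9, 9↦0, 10↦9]  zeros at y ∈ {9}
Collecting zeros: affine points = {(0, 3), (0, 9), (1, 8), (1, 9), (2, 2), (2, 9), (3, 7), (3, 9), (4, 1), (4, 9), (5, 6), (5, 9), (6, 0), (6, 9), (7, 5), (7, 9), (8, 9), (8, 10), (9, 4), (9, 9), (10, 9)}.
Total count |C(F_11)_aff| = 21.
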